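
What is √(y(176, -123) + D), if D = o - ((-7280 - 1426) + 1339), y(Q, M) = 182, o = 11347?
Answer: 4*√1181 ≈ 137.46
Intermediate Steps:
D = 18714 (D = 11347 - ((-7280 - 1426) + 1339) = 11347 - (-8706 + 1339) = 11347 - 1*(-7367) = 11347 + 7367 = 18714)
√(y(176, -123) + D) = √(182 + 18714) = √18896 = 4*√1181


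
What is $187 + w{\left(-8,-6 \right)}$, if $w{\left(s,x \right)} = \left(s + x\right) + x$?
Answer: $167$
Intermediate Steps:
$w{\left(s,x \right)} = s + 2 x$
$187 + w{\left(-8,-6 \right)} = 187 + \left(-8 + 2 \left(-6\right)\right) = 187 - 20 = 167$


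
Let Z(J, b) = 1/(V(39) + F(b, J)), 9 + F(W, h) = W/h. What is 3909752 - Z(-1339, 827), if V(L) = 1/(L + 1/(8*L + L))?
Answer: 687451051742822/175829831 ≈ 3.9098e+6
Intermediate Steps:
F(W, h) = -9 + W/h
V(L) = 1/(L + 1/(9*L))
Z(J, b) = 1/(-122859/13690 + b/J) (Z(J, b) = 1/(9*39/(1 + 9*39**2) + (-9 + b/J)) = 1/(9*39/(1 + 9*1521) + (-9 + b/J)) = 1/(9*39/(1 + 13689) + (-9 + b/J)) = 1/(9*39/13690 + (-9 + b/J)) = 1/(9*39*(1/13690) + (-9 + b/J)) = 1/(351/13690 + (-9 + b/J)) = 1/(-122859/13690 + b/J))
3909752 - Z(-1339, 827) = 3909752 - 13690*(-1339)/(-122859*(-1339) + 13690*827) = 3909752 - 13690*(-1339)/(164508201 + 11321630) = 3909752 - 13690*(-1339)/175829831 = 3909752 - 1*(-18330910/175829831) = 3909752 + 18330910/175829831 = 687451051742822/175829831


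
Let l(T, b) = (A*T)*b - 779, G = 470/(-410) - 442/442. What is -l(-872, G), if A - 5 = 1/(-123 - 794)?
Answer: -322469761/37597 ≈ -8577.0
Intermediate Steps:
A = 4584/917 (A = 5 + 1/(-123 - 794) = 5 + 1/(-917) = 5 - 1/917 = 4584/917 ≈ 4.9989)
G = -88/41 (G = 470*(-1/410) - 442*1/442 = -47/41 - 1 = -88/41 ≈ -2.1463)
l(T, b) = -779 + 4584*T*b/917 (l(T, b) = (4584*T/917)*b - 779 = 4584*T*b/917 - 779 = -779 + 4584*T*b/917)
-l(-872, G) = -(-779 + (4584/917)*(-872)*(-88/41)) = -(-779 + 351757824/37597) = -1*322469761/37597 = -322469761/37597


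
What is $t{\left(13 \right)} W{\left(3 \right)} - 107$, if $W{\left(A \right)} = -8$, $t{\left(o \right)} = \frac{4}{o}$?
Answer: $- \frac{1423}{13} \approx -109.46$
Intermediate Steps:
$t{\left(13 \right)} W{\left(3 \right)} - 107 = \frac{4}{13} \left(-8\right) - 107 = - \frac{32}{13} - 107 = - \frac{1423}{13}$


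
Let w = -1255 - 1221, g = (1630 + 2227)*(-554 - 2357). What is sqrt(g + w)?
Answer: I*sqrt(11230203) ≈ 3351.1*I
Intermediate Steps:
g = -11227727 (g = 3857*(-2911) = -11227727)
w = -2476
sqrt(g + w) = sqrt(-11227727 - 2476) = sqrt(-11230203) = I*sqrt(11230203)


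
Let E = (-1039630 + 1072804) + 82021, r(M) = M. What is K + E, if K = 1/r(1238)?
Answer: 142611411/1238 ≈ 1.1520e+5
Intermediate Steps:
K = 1/1238 ≈ 0.00080775
E = 115195 (E = 33174 + 82021 = 115195)
K + E = 1/1238 + 115195 = 142611411/1238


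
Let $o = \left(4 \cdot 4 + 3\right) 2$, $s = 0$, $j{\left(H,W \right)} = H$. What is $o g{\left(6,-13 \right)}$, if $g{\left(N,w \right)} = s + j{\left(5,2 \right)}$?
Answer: $190$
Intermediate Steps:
$o = 38$ ($o = \left(16 + 3\right) 2 = 19 \cdot 2 = 38$)
$g{\left(N,w \right)} = 5$ ($g{\left(N,w \right)} = 0 + 5 = 5$)
$o g{\left(6,-13 \right)} = 38 \cdot 5 = 190$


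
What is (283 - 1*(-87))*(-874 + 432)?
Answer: -163540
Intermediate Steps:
(283 - 1*(-87))*(-874 + 432) = (283 + 87)*(-442) = 370*(-442) = -163540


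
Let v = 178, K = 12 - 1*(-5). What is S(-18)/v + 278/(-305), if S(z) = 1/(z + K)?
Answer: -49789/54290 ≈ -0.91709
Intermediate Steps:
K = 17 (K = 12 + 5 = 17)
S(z) = 1/(17 + z) (S(z) = 1/(z + 17) = 1/(17 + z))
S(-18)/v + 278/(-305) = 1/((17 - 18)*178) + 278/(-305) = (1/178)/(-1) + 278*(-1/305) = -1*1/178 - 278/305 = -1/178 - 278/305 = -49789/54290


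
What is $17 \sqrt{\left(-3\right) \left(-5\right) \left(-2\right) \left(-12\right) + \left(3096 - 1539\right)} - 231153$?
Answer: $-231153 + 51 \sqrt{213} \approx -2.3041 \cdot 10^{5}$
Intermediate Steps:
$17 \sqrt{\left(-3\right) \left(-5\right) \left(-2\right) \left(-12\right) + \left(3096 - 1539\right)} - 231153 = 17 \sqrt{15 \left(-2\right) \left(-12\right) + \left(3096 - 1539\right)} - 231153 = 17 \sqrt{\left(-30\right) \left(-12\right) + 1557} - 231153 = 17 \sqrt{360 + 1557} - 231153 = 17 \sqrt{1917} - 231153 = 17 \cdot 3 \sqrt{213} - 231153 = 51 \sqrt{213} - 231153 = -231153 + 51 \sqrt{213}$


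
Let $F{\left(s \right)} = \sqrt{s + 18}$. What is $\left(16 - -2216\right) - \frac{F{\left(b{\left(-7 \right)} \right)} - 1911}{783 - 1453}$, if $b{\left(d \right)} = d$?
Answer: $\frac{1493529}{670} + \frac{\sqrt{11}}{670} \approx 2229.2$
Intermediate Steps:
$F{\left(s \right)} = \sqrt{18 + s}$
$\left(16 - -2216\right) - \frac{F{\left(b{\left(-7 \right)} \right)} - 1911}{783 - 1453} = \left(16 - -2216\right) - \frac{\sqrt{18 - 7} - 1911}{783 - 1453} = \left(16 + 2216\right) - \frac{\sqrt{11} - 1911}{-670} = 2232 - \left(-1911 + \sqrt{11}\right) \left(- \frac{1}{670}\right) = 2232 - \left(\frac{1911}{670} - \frac{\sqrt{11}}{670}\right) = \frac{1493529}{670} + \frac{\sqrt{11}}{670}$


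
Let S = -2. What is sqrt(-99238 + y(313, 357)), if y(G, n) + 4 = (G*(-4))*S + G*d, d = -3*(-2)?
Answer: 6*I*sqrt(2635) ≈ 307.99*I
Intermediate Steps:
d = 6
y(G, n) = -4 + 14*G (y(G, n) = -4 + ((G*(-4))*(-2) + G*6) = -4 + (-4*G*(-2) + 6*G) = -4 + (8*G + 6*G) = -4 + 14*G)
sqrt(-99238 + y(313, 357)) = sqrt(-99238 + (-4 + 14*313)) = sqrt(-99238 + (-4 + 4382)) = sqrt(-99238 + 4378) = sqrt(-94860) = 6*I*sqrt(2635)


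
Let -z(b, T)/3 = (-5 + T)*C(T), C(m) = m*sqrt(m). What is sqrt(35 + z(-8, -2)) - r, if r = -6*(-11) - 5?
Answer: -61 + sqrt(35 - 42*I*sqrt(2)) ≈ -53.791 - 4.1196*I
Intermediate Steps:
C(m) = m**(3/2)
r = 61 (r = 66 - 5 = 61)
z(b, T) = -3*T**(3/2)*(-5 + T) (z(b, T) = -3*(-5 + T)*T**(3/2) = -3*T**(3/2)*(-5 + T))
sqrt(35 + z(-8, -2)) - r = sqrt(35 + 3*(-2)**(3/2)*(5 - 1*(-2))) - 1*61 = sqrt(35 + 3*(-2*I*sqrt(2))*(5 + 2)) - 61 = sqrt(35 + 3*(-2*I*sqrt(2))*7) - 61 = sqrt(35 - 42*I*sqrt(2)) - 61 = -61 + sqrt(35 - 42*I*sqrt(2))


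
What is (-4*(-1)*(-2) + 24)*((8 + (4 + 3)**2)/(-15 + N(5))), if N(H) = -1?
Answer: -57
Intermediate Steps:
(-4*(-1)*(-2) + 24)*((8 + (4 + 3)**2)/(-15 + N(5))) = (-4*(-1)*(-2) + 24)*((8 + (4 + 3)**2)/(-15 - 1)) = (4*(-2) + 24)*((8 + 7**2)/(-16)) = (-8 + 24)*((8 + 49)*(-1/16)) = 16*(57*(-1/16)) = 16*(-57/16) = -57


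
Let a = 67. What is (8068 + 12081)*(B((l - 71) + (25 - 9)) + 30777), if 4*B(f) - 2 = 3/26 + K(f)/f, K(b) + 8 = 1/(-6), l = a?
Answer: 2321777954219/3744 ≈ 6.2013e+8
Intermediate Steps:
l = 67
K(b) = -49/6 (K(b) = -8 + 1/(-6) = -8 - ⅙ = -49/6)
B(f) = 55/104 - 49/(24*f) (B(f) = ½ + (3/26 - 49/(6*f))/4 = ½ + (3/104 - 49/(24*f)) = 55/104 - 49/(24*f))
(8068 + 12081)*(B((l - 71) + (25 - 9)) + 30777) = (8068 + 12081)*((-637 + 165*((67 - 71) + (25 - 9)))/(312*((67 - 71) + (25 - 9))) + 30777) = 20149*((-637 + 165*(-4 + 16))/(312*(-4 + 16)) + 30777) = 20149*((1/312)*(-637 + 165*12)/12 + 30777) = 20149*((1/312)*(1/12)*(-637 + 1980) + 30777) = 20149*((1/312)*(1/12)*1343 + 30777) = 20149*(1343/3744 + 30777) = 20149*(115230431/3744) = 2321777954219/3744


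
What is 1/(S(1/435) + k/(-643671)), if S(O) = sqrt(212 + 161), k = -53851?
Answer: -707394429/3153787937708 + 8455354209*sqrt(373)/3153787937708 ≈ 0.051555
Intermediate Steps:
S(O) = sqrt(373)
1/(S(1/435) + k/(-643671)) = 1/(sqrt(373) - 53851/(-643671)) = 1/(sqrt(373) - 53851*(-1/643671)) = 1/(sqrt(373) + 7693/91953) = 1/(7693/91953 + sqrt(373))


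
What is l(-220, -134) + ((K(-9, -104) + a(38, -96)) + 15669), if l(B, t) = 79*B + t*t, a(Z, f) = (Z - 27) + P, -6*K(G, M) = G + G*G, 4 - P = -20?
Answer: 16268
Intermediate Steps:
P = 24 (P = 4 - 1*(-20) = 4 + 20 = 24)
K(G, M) = -G/6 - G**2/6 (K(G, M) = -(G + G*G)/6 = -(G + G**2)/6 = -G/6 - G**2/6)
a(Z, f) = -3 + Z (a(Z, f) = (Z - 27) + 24 = (-27 + Z) + 24 = -3 + Z)
l(B, t) = t**2 + 79*B (l(B, t) = 79*B + t**2 = t**2 + 79*B)
l(-220, -134) + ((K(-9, -104) + a(38, -96)) + 15669) = ((-134)**2 + 79*(-220)) + ((-1/6*(-9)*(1 - 9) + (-3 + 38)) + 15669) = (17956 - 17380) + ((-1/6*(-9)*(-8) + 35) + 15669) = 576 + ((-12 + 35) + 15669) = 576 + (23 + 15669) = 576 + 15692 = 16268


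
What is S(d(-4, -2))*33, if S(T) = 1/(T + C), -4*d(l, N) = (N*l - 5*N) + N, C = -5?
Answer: -11/3 ≈ -3.6667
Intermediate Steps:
d(l, N) = N - N*l/4 (d(l, N) = -((N*l - 5*N) + N)/4 = -((-5*N + N*l) + N)/4 = -(-4*N + N*l)/4 = N - N*l/4)
S(T) = 1/(-5 + T) (S(T) = 1/(T - 5) = 1/(-5 + T))
S(d(-4, -2))*33 = 33/(-5 + (1/4)*(-2)*(4 - 1*(-4))) = 33/(-5 + (1/4)*(-2)*(4 + 4)) = 33/(-5 + (1/4)*(-2)*8) = 33/(-5 - 4) = 33/(-9) = -1/9*33 = -11/3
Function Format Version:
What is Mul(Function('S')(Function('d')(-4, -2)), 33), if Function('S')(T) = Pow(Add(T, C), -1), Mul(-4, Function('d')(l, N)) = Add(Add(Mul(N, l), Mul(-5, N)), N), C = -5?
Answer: Rational(-11, 3) ≈ -3.6667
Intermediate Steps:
Function('d')(l, N) = Add(N, Mul(Rational(-1, 4), N, l)) (Function('d')(l, N) = Mul(Rational(-1, 4), Add(Add(Mul(N, l), Mul(-5, N)), N)) = Mul(Rational(-1, 4), Add(Add(Mul(-5, N), Mul(N, l)), N)) = Mul(Rational(-1, 4), Add(Mul(-4, N), Mul(N, l))) = Add(N, Mul(Rational(-1, 4), N, l)))
Function('S')(T) = Pow(Add(-5, T), -1) (Function('S')(T) = Pow(Add(T, -5), -1) = Pow(Add(-5, T), -1))
Mul(Function('S')(Function('d')(-4, -2)), 33) = Mul(Pow(Add(-5, Mul(Rational(1, 4), -2, Add(4, Mul(-1, -4)))), -1), 33) = Mul(Pow(Add(-5, Mul(Rational(1, 4), -2, Add(4, 4))), -1), 33) = Mul(Pow(Add(-5, Mul(Rational(1, 4), -2, 8)), -1), 33) = Mul(Pow(Add(-5, -4), -1), 33) = Mul(Pow(-9, -1), 33) = Mul(Rational(-1, 9), 33) = Rational(-11, 3)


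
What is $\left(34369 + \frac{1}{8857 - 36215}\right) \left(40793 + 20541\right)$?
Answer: $\frac{28835171186367}{13679} \approx 2.108 \cdot 10^{9}$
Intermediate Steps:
$\left(34369 + \frac{1}{8857 - 36215}\right) \left(40793 + 20541\right) = \left(34369 + \frac{1}{-27358}\right) 61334 = \left(34369 - \frac{1}{27358}\right) 61334 = \frac{940267101}{27358} \cdot 61334 = \frac{28835171186367}{13679}$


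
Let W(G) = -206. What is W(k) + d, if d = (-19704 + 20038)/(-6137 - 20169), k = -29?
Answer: -2709685/13153 ≈ -206.01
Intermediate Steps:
d = -167/13153 (d = 334/(-26306) = 334*(-1/26306) = -167/13153 ≈ -0.012697)
W(k) + d = -206 - 167/13153 = -2709685/13153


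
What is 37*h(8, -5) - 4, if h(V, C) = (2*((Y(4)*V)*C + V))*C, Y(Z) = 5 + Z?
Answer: 130236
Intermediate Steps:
h(V, C) = C*(2*V + 18*C*V) (h(V, C) = (2*(((5 + 4)*V)*C + V))*C = (2*((9*V)*C + V))*C = (2*(9*C*V + V))*C = (2*(V + 9*C*V))*C = (2*V + 18*C*V)*C = C*(2*V + 18*C*V))
37*h(8, -5) - 4 = 37*(2*(-5)*8*(1 + 9*(-5))) - 4 = 37*(2*(-5)*8*(1 - 45)) - 4 = 37*(2*(-5)*8*(-44)) - 4 = 37*3520 - 4 = 130240 - 4 = 130236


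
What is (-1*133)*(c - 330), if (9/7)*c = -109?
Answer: 496489/9 ≈ 55165.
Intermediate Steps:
c = -763/9 (c = (7/9)*(-109) = -763/9 ≈ -84.778)
(-1*133)*(c - 330) = (-1*133)*(-763/9 - 330) = -133*(-3733/9) = 496489/9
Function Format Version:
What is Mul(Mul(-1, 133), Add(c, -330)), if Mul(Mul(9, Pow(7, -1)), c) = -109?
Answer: Rational(496489, 9) ≈ 55165.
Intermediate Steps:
c = Rational(-763, 9) (c = Mul(Rational(7, 9), -109) = Rational(-763, 9) ≈ -84.778)
Mul(Mul(-1, 133), Add(c, -330)) = Mul(Mul(-1, 133), Add(Rational(-763, 9), -330)) = Mul(-133, Rational(-3733, 9)) = Rational(496489, 9)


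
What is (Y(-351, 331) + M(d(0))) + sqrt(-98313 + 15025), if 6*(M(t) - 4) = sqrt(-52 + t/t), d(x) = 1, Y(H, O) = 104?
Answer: 108 + 2*I*sqrt(20822) + I*sqrt(51)/6 ≈ 108.0 + 289.79*I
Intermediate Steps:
M(t) = 4 + I*sqrt(51)/6 (M(t) = 4 + sqrt(-52 + t/t)/6 = 4 + sqrt(-52 + 1)/6 = 4 + sqrt(-51)/6 = 4 + (I*sqrt(51))/6 = 4 + I*sqrt(51)/6)
(Y(-351, 331) + M(d(0))) + sqrt(-98313 + 15025) = (104 + (4 + I*sqrt(51)/6)) + sqrt(-98313 + 15025) = (108 + I*sqrt(51)/6) + sqrt(-83288) = (108 + I*sqrt(51)/6) + 2*I*sqrt(20822) = 108 + 2*I*sqrt(20822) + I*sqrt(51)/6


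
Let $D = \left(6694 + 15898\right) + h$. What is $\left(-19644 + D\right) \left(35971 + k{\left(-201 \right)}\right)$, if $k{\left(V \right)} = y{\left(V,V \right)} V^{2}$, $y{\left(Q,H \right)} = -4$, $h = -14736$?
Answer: $1480961804$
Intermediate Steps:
$k{\left(V \right)} = - 4 V^{2}$
$D = 7856$ ($D = \left(6694 + 15898\right) - 14736 = 22592 - 14736 = 7856$)
$\left(-19644 + D\right) \left(35971 + k{\left(-201 \right)}\right) = \left(-19644 + 7856\right) \left(35971 - 4 \left(-201\right)^{2}\right) = - 11788 \left(35971 - 161604\right) = \left(-11788\right) \left(-125633\right) = 1480961804$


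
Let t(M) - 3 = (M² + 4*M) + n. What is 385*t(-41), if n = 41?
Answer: 600985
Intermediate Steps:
t(M) = 44 + M² + 4*M (t(M) = 3 + ((M² + 4*M) + 41) = 3 + (41 + M² + 4*M) = 44 + M² + 4*M)
385*t(-41) = 385*(44 + (-41)² + 4*(-41)) = 385*(44 + 1681 - 164) = 385*1561 = 600985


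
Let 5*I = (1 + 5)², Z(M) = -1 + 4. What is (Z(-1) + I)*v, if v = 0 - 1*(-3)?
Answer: 153/5 ≈ 30.600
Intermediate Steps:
Z(M) = 3
v = 3 (v = 0 + 3 = 3)
I = 36/5 (I = (1 + 5)²/5 = (⅕)*6² = (⅕)*36 = 36/5 ≈ 7.2000)
(Z(-1) + I)*v = (3 + 36/5)*3 = (51/5)*3 = 153/5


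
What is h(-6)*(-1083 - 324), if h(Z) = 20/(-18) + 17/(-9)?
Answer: 4221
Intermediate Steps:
h(Z) = -3 (h(Z) = 20*(-1/18) + 17*(-⅑) = -10/9 - 17/9 = -3)
h(-6)*(-1083 - 324) = -3*(-1083 - 324) = -3*(-1407) = 4221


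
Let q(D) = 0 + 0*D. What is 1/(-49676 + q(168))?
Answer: -1/49676 ≈ -2.0130e-5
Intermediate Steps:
q(D) = 0 (q(D) = 0 + 0 = 0)
1/(-49676 + q(168)) = 1/(-49676 + 0) = 1/(-49676) = -1/49676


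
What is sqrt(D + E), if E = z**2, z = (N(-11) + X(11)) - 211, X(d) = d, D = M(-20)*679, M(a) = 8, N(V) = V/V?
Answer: sqrt(45033) ≈ 212.21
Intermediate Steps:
N(V) = 1
D = 5432 (D = 8*679 = 5432)
z = -199 (z = (1 + 11) - 211 = 12 - 211 = -199)
E = 39601 (E = (-199)**2 = 39601)
sqrt(D + E) = sqrt(5432 + 39601) = sqrt(45033)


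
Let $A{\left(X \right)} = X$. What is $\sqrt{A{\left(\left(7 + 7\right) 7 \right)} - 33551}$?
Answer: $9 i \sqrt{413} \approx 182.9 i$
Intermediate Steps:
$\sqrt{A{\left(\left(7 + 7\right) 7 \right)} - 33551} = \sqrt{\left(7 + 7\right) 7 - 33551} = \sqrt{14 \cdot 7 - 33551} = \sqrt{98 - 33551} = \sqrt{-33453} = 9 i \sqrt{413}$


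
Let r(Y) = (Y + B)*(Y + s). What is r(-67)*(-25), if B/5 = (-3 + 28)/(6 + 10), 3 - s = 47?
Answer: -2627925/16 ≈ -1.6425e+5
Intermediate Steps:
s = -44 (s = 3 - 1*47 = 3 - 47 = -44)
B = 125/16 (B = 5*((-3 + 28)/(6 + 10)) = 5*(25/16) = 125/16 ≈ 7.8125)
r(Y) = (-44 + Y)*(125/16 + Y) (r(Y) = (Y + 125/16)*(Y - 44) = (125/16 + Y)*(-44 + Y) = (-44 + Y)*(125/16 + Y))
r(-67)*(-25) = (-1375/4 + (-67)² - 579/16*(-67))*(-25) = (-1375/4 + 4489 + 38793/16)*(-25) = (105117/16)*(-25) = -2627925/16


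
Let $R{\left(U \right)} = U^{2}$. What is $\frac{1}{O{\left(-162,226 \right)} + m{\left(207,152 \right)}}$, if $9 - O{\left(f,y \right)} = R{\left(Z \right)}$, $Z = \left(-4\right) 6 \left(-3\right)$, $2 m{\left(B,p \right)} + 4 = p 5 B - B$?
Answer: $\frac{2}{146759} \approx 1.3628 \cdot 10^{-5}$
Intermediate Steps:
$m{\left(B,p \right)} = -2 - \frac{B}{2} + \frac{5 B p}{2}$ ($m{\left(B,p \right)} = -2 + \frac{p 5 B - B}{2} = -2 + \frac{5 p B - B}{2} = -2 + \frac{5 B p - B}{2} = -2 + \frac{- B + 5 B p}{2} = -2 + \left(- \frac{B}{2} + \frac{5 B p}{2}\right) = -2 - \frac{B}{2} + \frac{5 B p}{2}$)
$Z = 72$ ($Z = \left(-24\right) \left(-3\right) = 72$)
$O{\left(f,y \right)} = -5175$ ($O{\left(f,y \right)} = 9 - 72^{2} = 9 - 5184 = -5175$)
$\frac{1}{O{\left(-162,226 \right)} + m{\left(207,152 \right)}} = \frac{1}{-5175 - \left(\frac{211}{2} - 78660\right)} = \frac{1}{-5175 - - \frac{157109}{2}} = \frac{1}{-5175 + \frac{157109}{2}} = \frac{1}{\frac{146759}{2}} = \frac{2}{146759}$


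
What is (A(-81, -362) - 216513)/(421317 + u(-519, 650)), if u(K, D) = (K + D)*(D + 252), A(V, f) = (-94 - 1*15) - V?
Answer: -216541/539479 ≈ -0.40139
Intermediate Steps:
A(V, f) = -109 - V (A(V, f) = (-94 - 15) - V = -109 - V)
u(K, D) = (252 + D)*(D + K) (u(K, D) = (D + K)*(252 + D) = (252 + D)*(D + K))
(A(-81, -362) - 216513)/(421317 + u(-519, 650)) = ((-109 - 1*(-81)) - 216513)/(421317 + (650**2 + 252*650 + 252*(-519) + 650*(-519))) = ((-109 + 81) - 216513)/(421317 + (422500 + 163800 - 130788 - 337350)) = (-28 - 216513)/(421317 + 118162) = -216541/539479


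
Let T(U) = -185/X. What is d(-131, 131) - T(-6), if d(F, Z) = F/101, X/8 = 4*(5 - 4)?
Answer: 14493/3232 ≈ 4.4842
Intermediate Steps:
X = 32 (X = 8*(4*(5 - 4)) = 8*(4*1) = 8*4 = 32)
T(U) = -185/32
d(F, Z) = F/101 (d(F, Z) = F*(1/101) = F/101)
d(-131, 131) - T(-6) = (1/101)*(-131) - 1*(-185/32) = -131/101 + 185/32 = 14493/3232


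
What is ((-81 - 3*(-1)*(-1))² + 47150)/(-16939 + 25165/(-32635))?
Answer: -176901281/55282943 ≈ -3.1999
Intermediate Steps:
((-81 - 3*(-1)*(-1))² + 47150)/(-16939 + 25165/(-32635)) = ((-81 + 3*(-1))² + 47150)/(-16939 + 25165*(-1/32635)) = ((-81 - 3)² + 47150)/(-16939 - 5033/6527) = ((-84)² + 47150)/(-110565886/6527) = (7056 + 47150)*(-6527/110565886) = 54206*(-6527/110565886) = -176901281/55282943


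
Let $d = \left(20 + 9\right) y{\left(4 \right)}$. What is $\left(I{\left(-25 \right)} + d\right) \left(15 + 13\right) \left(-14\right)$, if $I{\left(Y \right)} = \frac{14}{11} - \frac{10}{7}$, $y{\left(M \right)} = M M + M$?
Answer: $- \frac{2500288}{11} \approx -2.273 \cdot 10^{5}$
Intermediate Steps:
$y{\left(M \right)} = M + M^{2}$ ($y{\left(M \right)} = M^{2} + M = M + M^{2}$)
$I{\left(Y \right)} = - \frac{12}{77}$ ($I{\left(Y \right)} = 14 \cdot \frac{1}{11} - \frac{10}{7} = \frac{14}{11} - \frac{10}{7} = - \frac{12}{77}$)
$d = 580$ ($d = \left(20 + 9\right) 4 \left(1 + 4\right) = 29 \cdot 4 \cdot 5 = 29 \cdot 20 = 580$)
$\left(I{\left(-25 \right)} + d\right) \left(15 + 13\right) \left(-14\right) = \left(- \frac{12}{77} + 580\right) \left(15 + 13\right) \left(-14\right) = \frac{44648 \cdot 28 \left(-14\right)}{77} = \frac{44648}{77} \left(-392\right) = - \frac{2500288}{11}$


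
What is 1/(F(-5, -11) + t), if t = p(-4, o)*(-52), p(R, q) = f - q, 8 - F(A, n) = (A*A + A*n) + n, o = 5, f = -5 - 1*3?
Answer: 1/615 ≈ 0.0016260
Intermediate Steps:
f = -8 (f = -5 - 3 = -8)
F(A, n) = 8 - n - A**2 - A*n (F(A, n) = 8 - ((A*A + A*n) + n) = 8 - ((A**2 + A*n) + n) = 8 - (n + A**2 + A*n) = 8 + (-n - A**2 - A*n) = 8 - n - A**2 - A*n)
p(R, q) = -8 - q
t = 676 (t = (-8 - 1*5)*(-52) = (-8 - 5)*(-52) = -13*(-52) = 676)
1/(F(-5, -11) + t) = 1/((8 - 1*(-11) - 1*(-5)**2 - 1*(-5)*(-11)) + 676) = 1/((8 + 11 - 1*25 - 55) + 676) = 1/((8 + 11 - 25 - 55) + 676) = 1/(-61 + 676) = 1/615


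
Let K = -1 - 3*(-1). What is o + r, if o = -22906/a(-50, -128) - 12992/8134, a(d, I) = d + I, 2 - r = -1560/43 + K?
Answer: 363244883/2223487 ≈ 163.37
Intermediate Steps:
K = 2 (K = -1 + 3 = 2)
r = 1560/43 (r = 2 - (-1560/43 + 2) = 2 - 1*(-1474/43) = 2 + 1474/43 = 1560/43 ≈ 36.279)
a(d, I) = I + d
o = 6571601/51709 (o = -22906/(-128 - 50) - 12992/8134 = -22906/(-178) - 12992*1/8134 = -22906*(-1/178) - 928/581 = 11453/89 - 928/581 = 6571601/51709 ≈ 127.09)
o + r = 6571601/51709 + 1560/43 = 363244883/2223487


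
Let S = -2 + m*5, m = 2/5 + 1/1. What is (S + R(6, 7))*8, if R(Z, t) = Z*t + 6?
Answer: 424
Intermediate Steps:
R(Z, t) = 6 + Z*t
m = 7/5 (m = 2*(⅕) + 1*1 = ⅖ + 1 = 7/5 ≈ 1.4000)
S = 5 (S = -2 + (7/5)*5 = -2 + 7 = 5)
(S + R(6, 7))*8 = (5 + (6 + 6*7))*8 = (5 + (6 + 42))*8 = (5 + 48)*8 = 53*8 = 424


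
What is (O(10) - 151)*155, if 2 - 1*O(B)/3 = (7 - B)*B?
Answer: -8525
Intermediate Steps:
O(B) = 6 - 3*B*(7 - B) (O(B) = 6 - 3*(7 - B)*B = 6 - 3*B*(7 - B))
(O(10) - 151)*155 = ((6 - 21*10 + 3*10**2) - 151)*155 = ((6 - 210 + 3*100) - 151)*155 = ((6 - 210 + 300) - 151)*155 = (96 - 151)*155 = -55*155 = -8525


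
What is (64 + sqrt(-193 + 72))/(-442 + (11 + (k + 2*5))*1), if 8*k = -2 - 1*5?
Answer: -512/3375 - 88*I/3375 ≈ -0.1517 - 0.026074*I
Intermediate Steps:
k = -7/8 (k = (-2 - 1*5)/8 = (-2 - 5)/8 = (1/8)*(-7) = -7/8 ≈ -0.87500)
(64 + sqrt(-193 + 72))/(-442 + (11 + (k + 2*5))*1) = (64 + sqrt(-193 + 72))/(-442 + (11 + (-7/8 + 2*5))*1) = (64 + sqrt(-121))/(-442 + (11 + (-7/8 + 10))*1) = (64 + 11*I)/(-442 + (11 + 73/8)*1) = (64 + 11*I)/(-442 + (161/8)*1) = (64 + 11*I)/(-442 + 161/8) = (64 + 11*I)/(-3375/8) = (64 + 11*I)*(-8/3375) = -512/3375 - 88*I/3375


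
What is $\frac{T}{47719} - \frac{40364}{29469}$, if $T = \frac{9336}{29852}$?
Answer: $- \frac{14374637289862}{10494703527693} \approx -1.3697$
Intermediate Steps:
$T = \frac{2334}{7463}$ ($T = 9336 \cdot \frac{1}{29852} = \frac{2334}{7463} \approx 0.31274$)
$\frac{T}{47719} - \frac{40364}{29469} = \frac{2334}{7463 \cdot 47719} - \frac{40364}{29469} = \frac{2334}{7463} \cdot \frac{1}{47719} - \frac{40364}{29469} = \frac{2334}{356126897} - \frac{40364}{29469} = - \frac{14374637289862}{10494703527693}$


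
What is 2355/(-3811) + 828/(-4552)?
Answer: -3468867/4336918 ≈ -0.79985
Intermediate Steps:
2355/(-3811) + 828/(-4552) = 2355*(-1/3811) + 828*(-1/4552) = -2355/3811 - 207/1138 = -3468867/4336918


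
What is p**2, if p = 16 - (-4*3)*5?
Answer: 5776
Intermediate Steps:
p = 76 (p = 16 - (-12)*5 = 16 - 1*(-60) = 16 + 60 = 76)
p**2 = 76**2 = 5776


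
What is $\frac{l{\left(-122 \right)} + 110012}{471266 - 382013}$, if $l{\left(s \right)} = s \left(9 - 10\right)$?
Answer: $\frac{110134}{89253} \approx 1.234$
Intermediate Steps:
$l{\left(s \right)} = - s$ ($l{\left(s \right)} = s \left(-1\right) = - s$)
$\frac{l{\left(-122 \right)} + 110012}{471266 - 382013} = \frac{\left(-1\right) \left(-122\right) + 110012}{471266 - 382013} = \frac{122 + 110012}{89253} = 110134 \cdot \frac{1}{89253} = \frac{110134}{89253}$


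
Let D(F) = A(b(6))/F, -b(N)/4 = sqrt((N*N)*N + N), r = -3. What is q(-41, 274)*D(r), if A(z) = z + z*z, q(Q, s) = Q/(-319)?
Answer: -48544/319 + 164*sqrt(222)/957 ≈ -149.62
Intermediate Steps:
b(N) = -4*sqrt(N + N**3) (b(N) = -4*sqrt((N*N)*N + N) = -4*sqrt(N**2*N + N) = -4*sqrt(N**3 + N) = -4*sqrt(N + N**3))
q(Q, s) = -Q/319 (q(Q, s) = Q*(-1/319) = -Q/319)
A(z) = z + z**2
D(F) = -4*sqrt(222)*(1 - 4*sqrt(222))/F (D(F) = ((-4*sqrt(6 + 6**3))*(1 - 4*sqrt(6 + 6**3)))/F = ((-4*sqrt(6 + 216))*(1 - 4*sqrt(6 + 216)))/F = ((-4*sqrt(222))*(1 - 4*sqrt(222)))/F = (-4*sqrt(222)*(1 - 4*sqrt(222)))/F = -4*sqrt(222)*(1 - 4*sqrt(222))/F)
q(-41, 274)*D(r) = (-1/319*(-41))*(4*(888 - sqrt(222))/(-3)) = 41*(4*(-1/3)*(888 - sqrt(222)))/319 = 41*(-1184 + 4*sqrt(222)/3)/319 = -48544/319 + 164*sqrt(222)/957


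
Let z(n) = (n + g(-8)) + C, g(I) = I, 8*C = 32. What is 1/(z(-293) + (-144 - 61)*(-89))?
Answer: 1/17948 ≈ 5.5716e-5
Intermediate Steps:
C = 4 (C = (1/8)*32 = 4)
z(n) = -4 + n (z(n) = (n - 8) + 4 = (-8 + n) + 4 = -4 + n)
1/(z(-293) + (-144 - 61)*(-89)) = 1/((-4 - 293) + (-144 - 61)*(-89)) = 1/(-297 - 205*(-89)) = 1/(-297 + 18245) = 1/17948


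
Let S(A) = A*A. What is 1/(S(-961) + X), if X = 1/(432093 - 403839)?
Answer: 28254/26093162335 ≈ 1.0828e-6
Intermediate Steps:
S(A) = A²
X = 1/28254 ≈ 3.5393e-5
1/(S(-961) + X) = 1/((-961)² + 1/28254) = 1/(923521 + 1/28254) = 1/(26093162335/28254) = 28254/26093162335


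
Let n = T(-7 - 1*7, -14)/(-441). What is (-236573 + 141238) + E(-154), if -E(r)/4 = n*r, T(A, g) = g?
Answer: -857839/9 ≈ -95316.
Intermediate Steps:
n = 2/63 (n = -14/(-441) = -14*(-1/441) = 2/63 ≈ 0.031746)
E(r) = -8*r/63
(-236573 + 141238) + E(-154) = (-236573 + 141238) - 8/63*(-154) = -95335 + 176/9 = -857839/9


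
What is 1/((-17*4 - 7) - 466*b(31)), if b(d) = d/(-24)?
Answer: 12/6323 ≈ 0.0018978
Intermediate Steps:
b(d) = -d/24 (b(d) = d*(-1/24) = -d/24)
1/((-17*4 - 7) - 466*b(31)) = 1/((-17*4 - 7) - (-233)*31/12) = 1/((-68 - 7) - 466*(-31/24)) = 1/(-75 + 7223/12) = 1/(6323/12) = 12/6323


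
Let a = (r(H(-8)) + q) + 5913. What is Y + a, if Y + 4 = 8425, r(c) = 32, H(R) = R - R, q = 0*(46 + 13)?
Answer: 14366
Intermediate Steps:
q = 0 (q = 0*59 = 0)
H(R) = 0
a = 5945 (a = (32 + 0) + 5913 = 32 + 5913 = 5945)
Y = 8421 (Y = -4 + 8425 = 8421)
Y + a = 8421 + 5945 = 14366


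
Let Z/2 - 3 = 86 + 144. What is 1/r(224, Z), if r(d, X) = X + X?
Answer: 1/932 ≈ 0.0010730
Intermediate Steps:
Z = 466 (Z = 6 + 2*(86 + 144) = 6 + 2*230 = 6 + 460 = 466)
r(d, X) = 2*X
1/r(224, Z) = 1/(2*466) = 1/932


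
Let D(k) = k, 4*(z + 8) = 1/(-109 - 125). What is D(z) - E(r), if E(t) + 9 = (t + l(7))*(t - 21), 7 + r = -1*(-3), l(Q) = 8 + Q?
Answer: 258335/936 ≈ 276.00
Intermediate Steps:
z = -7489/936 (z = -8 + 1/(4*(-109 - 125)) = -8 + (¼)/(-234) = -8 + (¼)*(-1/234) = -8 - 1/936 = -7489/936 ≈ -8.0011)
r = -4 (r = -7 - 1*(-3) = -7 + 3 = -4)
E(t) = -9 + (-21 + t)*(15 + t) (E(t) = -9 + (t + (8 + 7))*(t - 21) = -9 + (t + 15)*(-21 + t) = -9 + (15 + t)*(-21 + t) = -9 + (-21 + t)*(15 + t))
D(z) - E(r) = -7489/936 - (-324 + (-4)² - 6*(-4)) = -7489/936 - (-324 + 16 + 24) = -7489/936 - 1*(-284) = -7489/936 + 284 = 258335/936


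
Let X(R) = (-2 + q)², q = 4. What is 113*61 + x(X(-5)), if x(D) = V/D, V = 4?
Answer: 6894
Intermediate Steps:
X(R) = 4 (X(R) = (-2 + 4)² = 2² = 4)
x(D) = 4/D
113*61 + x(X(-5)) = 113*61 + 4/4 = 6893 + 4*(¼) = 6893 + 1 = 6894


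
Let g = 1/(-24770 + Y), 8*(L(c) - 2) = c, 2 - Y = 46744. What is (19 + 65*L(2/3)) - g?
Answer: 33127937/214536 ≈ 154.42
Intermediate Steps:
Y = -46742 (Y = 2 - 1*46744 = 2 - 46744 = -46742)
L(c) = 2 + c/8
g = -1/71512 (g = 1/(-24770 - 46742) = 1/(-71512) = -1/71512 ≈ -1.3984e-5)
(19 + 65*L(2/3)) - g = (19 + 65*(2 + (2/3)/8)) - 1*(-1/71512) = (19 + 65*(2 + (2*(⅓))/8)) + 1/71512 = (19 + 65*(2 + (⅛)*(⅔))) + 1/71512 = (19 + 65*(2 + 1/12)) + 1/71512 = (19 + 65*(25/12)) + 1/71512 = (19 + 1625/12) + 1/71512 = 1853/12 + 1/71512 = 33127937/214536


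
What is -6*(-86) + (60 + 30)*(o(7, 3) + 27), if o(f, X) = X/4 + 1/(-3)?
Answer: 5967/2 ≈ 2983.5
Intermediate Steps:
o(f, X) = -1/3 + X/4 (o(f, X) = X*(1/4) + 1*(-1/3) = X/4 - 1/3 = -1/3 + X/4)
-6*(-86) + (60 + 30)*(o(7, 3) + 27) = -6*(-86) + (60 + 30)*((-1/3 + (1/4)*3) + 27) = 516 + 90*((-1/3 + 3/4) + 27) = 516 + 90*(5/12 + 27) = 516 + 90*(329/12) = 516 + 4935/2 = 5967/2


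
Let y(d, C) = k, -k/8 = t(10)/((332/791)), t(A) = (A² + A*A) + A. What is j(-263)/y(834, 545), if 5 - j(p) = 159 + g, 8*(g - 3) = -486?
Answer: 913/37968 ≈ 0.024047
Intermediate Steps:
g = -231/4 (g = 3 + (⅛)*(-486) = 3 - 243/4 = -231/4 ≈ -57.750)
t(A) = A + 2*A² (t(A) = (A² + A²) + A = 2*A² + A = A + 2*A²)
k = -332220/83 (k = -8*10*(1 + 2*10)/(332/791) = -8*10*(1 + 20)/(332*(1/791)) = -8*10*21/332/791 = -1680*791/332 = -8*83055/166 = -332220/83 ≈ -4002.6)
y(d, C) = -332220/83
j(p) = -385/4 (j(p) = 5 - (159 - 231/4) = 5 - 1*405/4 = 5 - 405/4 = -385/4)
j(-263)/y(834, 545) = -385/(4*(-332220/83)) = -385/4*(-83/332220) = 913/37968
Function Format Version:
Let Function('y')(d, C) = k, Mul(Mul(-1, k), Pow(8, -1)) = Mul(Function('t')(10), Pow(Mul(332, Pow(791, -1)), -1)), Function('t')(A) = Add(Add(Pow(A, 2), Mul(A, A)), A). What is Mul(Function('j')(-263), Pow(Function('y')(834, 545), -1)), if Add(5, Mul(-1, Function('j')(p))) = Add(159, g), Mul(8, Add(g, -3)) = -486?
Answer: Rational(913, 37968) ≈ 0.024047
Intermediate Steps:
g = Rational(-231, 4) (g = Add(3, Mul(Rational(1, 8), -486)) = Add(3, Rational(-243, 4)) = Rational(-231, 4) ≈ -57.750)
Function('t')(A) = Add(A, Mul(2, Pow(A, 2))) (Function('t')(A) = Add(Add(Pow(A, 2), Pow(A, 2)), A) = Add(Mul(2, Pow(A, 2)), A) = Add(A, Mul(2, Pow(A, 2))))
k = Rational(-332220, 83) (k = Mul(-8, Mul(Mul(10, Add(1, Mul(2, 10))), Pow(Mul(332, Pow(791, -1)), -1))) = Mul(-8, Mul(Mul(10, Add(1, 20)), Pow(Mul(332, Rational(1, 791)), -1))) = Mul(-8, Mul(Mul(10, 21), Pow(Rational(332, 791), -1))) = Mul(-8, Mul(210, Rational(791, 332))) = Mul(-8, Rational(83055, 166)) = Rational(-332220, 83) ≈ -4002.6)
Function('y')(d, C) = Rational(-332220, 83)
Function('j')(p) = Rational(-385, 4) (Function('j')(p) = Add(5, Mul(-1, Add(159, Rational(-231, 4)))) = Add(5, Mul(-1, Rational(405, 4))) = Add(5, Rational(-405, 4)) = Rational(-385, 4))
Mul(Function('j')(-263), Pow(Function('y')(834, 545), -1)) = Mul(Rational(-385, 4), Pow(Rational(-332220, 83), -1)) = Mul(Rational(-385, 4), Rational(-83, 332220)) = Rational(913, 37968)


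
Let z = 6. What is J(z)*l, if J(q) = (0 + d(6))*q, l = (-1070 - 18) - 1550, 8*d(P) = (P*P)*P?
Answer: -427356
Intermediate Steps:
d(P) = P³/8 (d(P) = ((P*P)*P)/8 = (P²*P)/8 = P³/8)
l = -2638 (l = -1088 - 1550 = -2638)
J(q) = 27*q (J(q) = (0 + (⅛)*6³)*q = (0 + (⅛)*216)*q = (0 + 27)*q = 27*q)
J(z)*l = (27*6)*(-2638) = 162*(-2638) = -427356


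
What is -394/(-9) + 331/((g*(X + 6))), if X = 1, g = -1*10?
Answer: 24601/630 ≈ 39.049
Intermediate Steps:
g = -10
-394/(-9) + 331/((g*(X + 6))) = -394/(-9) + 331/((-10*(1 + 6))) = -394*(-⅑) + 331/((-10*7)) = 394/9 + 331/(-70) = 394/9 + 331*(-1/70) = 394/9 - 331/70 = 24601/630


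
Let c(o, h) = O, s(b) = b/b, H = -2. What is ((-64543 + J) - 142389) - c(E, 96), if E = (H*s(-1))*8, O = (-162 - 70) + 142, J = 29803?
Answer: -177039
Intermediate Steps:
s(b) = 1
O = -90 (O = -232 + 142 = -90)
E = -16 (E = -2*1*8 = -2*8 = -16)
c(o, h) = -90
((-64543 + J) - 142389) - c(E, 96) = ((-64543 + 29803) - 142389) - 1*(-90) = (-34740 - 142389) + 90 = -177129 + 90 = -177039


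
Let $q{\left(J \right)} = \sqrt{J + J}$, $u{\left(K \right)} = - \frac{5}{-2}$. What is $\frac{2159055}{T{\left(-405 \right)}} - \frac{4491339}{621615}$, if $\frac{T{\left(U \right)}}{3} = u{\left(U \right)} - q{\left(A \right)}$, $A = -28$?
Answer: $\frac{496950174371}{17198015} + \frac{1919160 i \sqrt{14}}{83} \approx 28896.0 + 86516.0 i$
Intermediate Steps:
$u{\left(K \right)} = \frac{5}{2}$ ($u{\left(K \right)} = \left(-5\right) \left(- \frac{1}{2}\right) = \frac{5}{2}$)
$q{\left(J \right)} = \sqrt{2} \sqrt{J}$ ($q{\left(J \right)} = \sqrt{2 J} = \sqrt{2} \sqrt{J}$)
$T{\left(U \right)} = \frac{15}{2} - 6 i \sqrt{14}$ ($T{\left(U \right)} = 3 \left(\frac{5}{2} - \sqrt{2} \sqrt{-28}\right) = 3 \left(\frac{5}{2} - \sqrt{2} \cdot 2 i \sqrt{7}\right) = 3 \left(\frac{5}{2} - 2 i \sqrt{14}\right) = \frac{15}{2} - 6 i \sqrt{14}$)
$\frac{2159055}{T{\left(-405 \right)}} - \frac{4491339}{621615} = \frac{2159055}{\frac{15}{2} - 6 i \sqrt{14}} - \frac{4491339}{621615} = \frac{2159055}{\frac{15}{2} - 6 i \sqrt{14}} - \frac{1497113}{207205} = - \frac{1497113}{207205} + \frac{2159055}{\frac{15}{2} - 6 i \sqrt{14}}$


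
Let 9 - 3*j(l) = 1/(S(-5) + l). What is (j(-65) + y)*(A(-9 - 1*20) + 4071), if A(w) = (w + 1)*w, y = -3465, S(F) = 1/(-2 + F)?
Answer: -1217154313/72 ≈ -1.6905e+7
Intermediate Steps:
A(w) = w*(1 + w) (A(w) = (1 + w)*w = w*(1 + w))
j(l) = 3 - 1/(3*(-⅐ + l)) (j(l) = 3 - 1/(3*(1/(-2 - 5) + l)) = 3 - 1/(3*(1/(-7) + l)) = 3 - 1/(3*(-⅐ + l)))
(j(-65) + y)*(A(-9 - 1*20) + 4071) = ((-16 + 63*(-65))/(3*(-1 + 7*(-65))) - 3465)*((-9 - 1*20)*(1 + (-9 - 1*20)) + 4071) = ((-16 - 4095)/(3*(-1 - 455)) - 3465)*((-9 - 20)*(1 + (-9 - 20)) + 4071) = ((⅓)*(-4111)/(-456) - 3465)*(-29*(1 - 29) + 4071) = ((⅓)*(-1/456)*(-4111) - 3465)*(-29*(-28) + 4071) = (4111/1368 - 3465)*(812 + 4071) = -4736009/1368*4883 = -1217154313/72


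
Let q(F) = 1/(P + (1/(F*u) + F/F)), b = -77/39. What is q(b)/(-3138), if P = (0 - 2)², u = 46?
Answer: -1771/27725799 ≈ -6.3876e-5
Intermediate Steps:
b = -77/39 (b = -77*1/39 = -77/39 ≈ -1.9744)
P = 4 (P = (-2)² = 4)
q(F) = 1/(5 + 1/(46*F)) (q(F) = 1/(4 + (1/(F*46) + F/F)) = 1/(4 + ((1/46)/F + 1)) = 1/(4 + (1/(46*F) + 1)) = 1/(4 + (1 + 1/(46*F))) = 1/(5 + 1/(46*F)))
q(b)/(-3138) = (46*(-77/39)/(1 + 230*(-77/39)))/(-3138) = (46*(-77/39)/(1 - 17710/39))*(-1/3138) = (46*(-77/39)/(-17671/39))*(-1/3138) = (46*(-77/39)*(-39/17671))*(-1/3138) = (3542/17671)*(-1/3138) = -1771/27725799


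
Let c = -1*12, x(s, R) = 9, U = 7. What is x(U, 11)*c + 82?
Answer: -26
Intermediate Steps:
c = -12
x(U, 11)*c + 82 = 9*(-12) + 82 = -108 + 82 = -26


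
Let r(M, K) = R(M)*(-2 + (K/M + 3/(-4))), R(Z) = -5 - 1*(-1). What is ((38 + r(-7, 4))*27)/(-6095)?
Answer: -9693/42665 ≈ -0.22719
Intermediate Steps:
R(Z) = -4 (R(Z) = -5 + 1 = -4)
r(M, K) = 11 - 4*K/M (r(M, K) = -4*(-2 + (K/M + 3/(-4))) = -4*(-2 + (K/M + 3*(-1/4))) = -4*(-2 + (K/M - 3/4)) = -4*(-2 + (-3/4 + K/M)) = -4*(-11/4 + K/M) = 11 - 4*K/M)
((38 + r(-7, 4))*27)/(-6095) = ((38 + (11 - 4*4/(-7)))*27)/(-6095) = ((38 + (11 - 4*4*(-1/7)))*27)*(-1/6095) = ((38 + (11 + 16/7))*27)*(-1/6095) = ((38 + 93/7)*27)*(-1/6095) = ((359/7)*27)*(-1/6095) = (9693/7)*(-1/6095) = -9693/42665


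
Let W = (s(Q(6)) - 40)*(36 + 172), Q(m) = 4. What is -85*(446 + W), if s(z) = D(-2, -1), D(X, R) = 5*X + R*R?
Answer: 828410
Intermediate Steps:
D(X, R) = R**2 + 5*X (D(X, R) = 5*X + R**2 = R**2 + 5*X)
s(z) = -9 (s(z) = (-1)**2 + 5*(-2) = 1 - 10 = -9)
W = -10192 (W = (-9 - 40)*(36 + 172) = -49*208 = -10192)
-85*(446 + W) = -85*(446 - 10192) = -85*(-9746) = 828410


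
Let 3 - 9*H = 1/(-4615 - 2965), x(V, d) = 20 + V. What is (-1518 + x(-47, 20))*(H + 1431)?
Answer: -10057492783/4548 ≈ -2.2114e+6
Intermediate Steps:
H = 22741/68220 (H = ⅓ - 1/(9*(-4615 - 2965)) = ⅓ - ⅑/(-7580) = ⅓ - ⅑*(-1/7580) = ⅓ + 1/68220 = 22741/68220 ≈ 0.33335)
(-1518 + x(-47, 20))*(H + 1431) = (-1518 + (20 - 47))*(22741/68220 + 1431) = (-1518 - 27)*(97645561/68220) = -1545*97645561/68220 = -10057492783/4548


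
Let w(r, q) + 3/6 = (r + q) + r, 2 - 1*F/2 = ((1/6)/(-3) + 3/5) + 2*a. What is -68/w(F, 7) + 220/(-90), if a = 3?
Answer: 31958/9459 ≈ 3.3786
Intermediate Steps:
F = -409/45 (F = 4 - 2*(((1/6)/(-3) + 3/5) + 2*3) = 4 - 2*(((1*(⅙))*(-⅓) + 3*(⅕)) + 6) = 4 - 2*(((⅙)*(-⅓) + ⅗) + 6) = 4 - 2*((-1/18 + ⅗) + 6) = 4 - 2*(49/90 + 6) = 4 - 2*589/90 = 4 - 589/45 = -409/45 ≈ -9.0889)
w(r, q) = -½ + q + 2*r (w(r, q) = -½ + ((r + q) + r) = -½ + ((q + r) + r) = -½ + (q + 2*r) = -½ + q + 2*r)
-68/w(F, 7) + 220/(-90) = -68/(-½ + 7 + 2*(-409/45)) + 220/(-90) = -68/(-½ + 7 - 818/45) + 220*(-1/90) = -68/(-1051/90) - 22/9 = -68*(-90/1051) - 22/9 = 6120/1051 - 22/9 = 31958/9459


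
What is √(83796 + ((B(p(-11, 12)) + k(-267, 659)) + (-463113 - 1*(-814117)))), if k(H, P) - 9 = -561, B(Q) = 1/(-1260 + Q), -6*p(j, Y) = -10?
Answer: √247532215747/755 ≈ 658.97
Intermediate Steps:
p(j, Y) = 5/3 (p(j, Y) = -⅙*(-10) = 5/3)
k(H, P) = -552 (k(H, P) = 9 - 561 = -552)
√(83796 + ((B(p(-11, 12)) + k(-267, 659)) + (-463113 - 1*(-814117)))) = √(83796 + ((1/(-1260 + 5/3) - 552) + (-463113 - 1*(-814117)))) = √(83796 + ((1/(-3775/3) - 552) + (-463113 + 814117))) = √(83796 + ((-3/3775 - 552) + 351004)) = √(83796 + (-2083803/3775 + 351004)) = √(83796 + 1322956297/3775) = √(1639286197/3775) = √247532215747/755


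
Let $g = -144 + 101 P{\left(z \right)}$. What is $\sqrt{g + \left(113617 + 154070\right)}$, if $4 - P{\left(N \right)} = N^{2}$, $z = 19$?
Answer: $\sqrt{231486} \approx 481.13$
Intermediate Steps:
$P{\left(N \right)} = 4 - N^{2}$
$g = -36201$ ($g = -144 + 101 \left(4 - 19^{2}\right) = -144 + 101 \left(4 - 361\right) = -144 + 101 \left(-357\right) = -144 - 36057 = -36201$)
$\sqrt{g + \left(113617 + 154070\right)} = \sqrt{-36201 + \left(113617 + 154070\right)} = \sqrt{-36201 + 267687} = \sqrt{231486}$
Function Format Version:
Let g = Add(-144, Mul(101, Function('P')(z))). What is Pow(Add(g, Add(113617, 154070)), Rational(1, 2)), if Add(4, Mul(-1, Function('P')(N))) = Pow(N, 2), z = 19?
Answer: Pow(231486, Rational(1, 2)) ≈ 481.13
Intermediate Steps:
Function('P')(N) = Add(4, Mul(-1, Pow(N, 2)))
g = -36201 (g = Add(-144, Mul(101, Add(4, Mul(-1, Pow(19, 2))))) = Add(-144, Mul(101, Add(4, Mul(-1, 361)))) = Add(-144, Mul(101, Add(4, -361))) = Add(-144, Mul(101, -357)) = Add(-144, -36057) = -36201)
Pow(Add(g, Add(113617, 154070)), Rational(1, 2)) = Pow(Add(-36201, Add(113617, 154070)), Rational(1, 2)) = Pow(Add(-36201, 267687), Rational(1, 2)) = Pow(231486, Rational(1, 2))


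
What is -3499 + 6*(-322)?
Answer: -5431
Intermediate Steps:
-3499 + 6*(-322) = -3499 - 1932 = -5431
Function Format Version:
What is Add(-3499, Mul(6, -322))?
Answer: -5431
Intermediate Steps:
Add(-3499, Mul(6, -322)) = Add(-3499, -1932) = -5431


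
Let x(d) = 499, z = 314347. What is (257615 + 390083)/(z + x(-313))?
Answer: 323849/157423 ≈ 2.0572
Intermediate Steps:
(257615 + 390083)/(z + x(-313)) = (257615 + 390083)/(314347 + 499) = 647698/314846 = 647698*(1/314846) = 323849/157423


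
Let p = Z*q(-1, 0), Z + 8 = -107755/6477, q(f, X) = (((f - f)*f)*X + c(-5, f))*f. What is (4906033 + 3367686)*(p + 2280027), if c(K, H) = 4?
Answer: 122189369637803197/6477 ≈ 1.8865e+13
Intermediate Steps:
q(f, X) = 4*f (q(f, X) = (((f - f)*f)*X + 4)*f = ((0*f)*X + 4)*f = (0*X + 4)*f = (0 + 4)*f = 4*f)
Z = -159571/6477 (Z = -8 - 107755/6477 = -159571/6477 ≈ -24.637)
p = 638284/6477 (p = -638284*(-1)/6477 = -159571/6477*(-4) = 638284/6477 ≈ 98.546)
(4906033 + 3367686)*(p + 2280027) = (4906033 + 3367686)*(638284/6477 + 2280027) = 8273719*(14768373163/6477) = 122189369637803197/6477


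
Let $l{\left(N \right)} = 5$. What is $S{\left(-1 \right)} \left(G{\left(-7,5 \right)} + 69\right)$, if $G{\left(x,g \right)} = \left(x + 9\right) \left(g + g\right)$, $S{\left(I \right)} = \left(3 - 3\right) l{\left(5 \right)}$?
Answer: $0$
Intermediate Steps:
$S{\left(I \right)} = 0$ ($S{\left(I \right)} = \left(3 - 3\right) 5 = 0 \cdot 5 = 0$)
$G{\left(x,g \right)} = 2 g \left(9 + x\right)$ ($G{\left(x,g \right)} = \left(9 + x\right) 2 g = 2 g \left(9 + x\right)$)
$S{\left(-1 \right)} \left(G{\left(-7,5 \right)} + 69\right) = 0 \left(2 \cdot 5 \left(9 - 7\right) + 69\right) = 0 \left(2 \cdot 5 \cdot 2 + 69\right) = 0 \left(20 + 69\right) = 0 \cdot 89 = 0$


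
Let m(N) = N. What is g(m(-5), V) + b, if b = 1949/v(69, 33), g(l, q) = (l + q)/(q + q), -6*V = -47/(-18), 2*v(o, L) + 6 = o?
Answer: 403393/5922 ≈ 68.118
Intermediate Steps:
v(o, L) = -3 + o/2
V = -47/108 (V = -(-47)/(6*(-18)) = -(-47)*(-1)/(6*18) = -⅙*47/18 = -47/108 ≈ -0.43518)
g(l, q) = (l + q)/(2*q) (g(l, q) = (l + q)/((2*q)) = (l + q)*(1/(2*q)) = (l + q)/(2*q))
b = 3898/63 (b = 1949/(-3 + (½)*69) = 1949/(-3 + 69/2) = 1949/(63/2) = 1949*(2/63) = 3898/63 ≈ 61.873)
g(m(-5), V) + b = (-5 - 47/108)/(2*(-47/108)) + 3898/63 = (½)*(-108/47)*(-587/108) + 3898/63 = 587/94 + 3898/63 = 403393/5922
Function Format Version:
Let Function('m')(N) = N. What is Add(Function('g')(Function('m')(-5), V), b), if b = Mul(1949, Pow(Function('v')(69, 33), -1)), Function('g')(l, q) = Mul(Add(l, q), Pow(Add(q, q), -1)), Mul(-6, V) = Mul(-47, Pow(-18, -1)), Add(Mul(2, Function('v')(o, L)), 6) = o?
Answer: Rational(403393, 5922) ≈ 68.118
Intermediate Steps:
Function('v')(o, L) = Add(-3, Mul(Rational(1, 2), o))
V = Rational(-47, 108) (V = Mul(Rational(-1, 6), Mul(-47, Pow(-18, -1))) = Mul(Rational(-1, 6), Mul(-47, Rational(-1, 18))) = Mul(Rational(-1, 6), Rational(47, 18)) = Rational(-47, 108) ≈ -0.43518)
Function('g')(l, q) = Mul(Rational(1, 2), Pow(q, -1), Add(l, q)) (Function('g')(l, q) = Mul(Add(l, q), Pow(Mul(2, q), -1)) = Mul(Add(l, q), Mul(Rational(1, 2), Pow(q, -1))) = Mul(Rational(1, 2), Pow(q, -1), Add(l, q)))
b = Rational(3898, 63) (b = Mul(1949, Pow(Add(-3, Mul(Rational(1, 2), 69)), -1)) = Mul(1949, Pow(Add(-3, Rational(69, 2)), -1)) = Mul(1949, Pow(Rational(63, 2), -1)) = Mul(1949, Rational(2, 63)) = Rational(3898, 63) ≈ 61.873)
Add(Function('g')(Function('m')(-5), V), b) = Add(Mul(Rational(1, 2), Pow(Rational(-47, 108), -1), Add(-5, Rational(-47, 108))), Rational(3898, 63)) = Add(Mul(Rational(1, 2), Rational(-108, 47), Rational(-587, 108)), Rational(3898, 63)) = Add(Rational(587, 94), Rational(3898, 63)) = Rational(403393, 5922)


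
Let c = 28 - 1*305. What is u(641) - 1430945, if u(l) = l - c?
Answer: -1430027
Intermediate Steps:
c = -277 (c = 28 - 305 = -277)
u(l) = 277 + l (u(l) = l - 1*(-277) = l + 277 = 277 + l)
u(641) - 1430945 = (277 + 641) - 1430945 = 918 - 1430945 = -1430027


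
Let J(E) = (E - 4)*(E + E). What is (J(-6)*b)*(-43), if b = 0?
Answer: 0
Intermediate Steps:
J(E) = 2*E*(-4 + E) (J(E) = (-4 + E)*(2*E) = 2*E*(-4 + E))
(J(-6)*b)*(-43) = ((2*(-6)*(-4 - 6))*0)*(-43) = ((2*(-6)*(-10))*0)*(-43) = (120*0)*(-43) = 0*(-43) = 0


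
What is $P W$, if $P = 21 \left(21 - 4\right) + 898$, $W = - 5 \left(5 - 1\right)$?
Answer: $-25100$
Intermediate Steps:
$W = -20$ ($W = \left(-5\right) 4 = -20$)
$P = 1255$ ($P = 21 \cdot 17 + 898 = 357 + 898 = 1255$)
$P W = 1255 \left(-20\right) = -25100$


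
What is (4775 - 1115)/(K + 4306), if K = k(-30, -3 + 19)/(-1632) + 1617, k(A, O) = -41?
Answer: 5973120/9666377 ≈ 0.61793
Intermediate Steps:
K = 2638985/1632 (K = -41/(-1632) + 1617 = -41*(-1/1632) + 1617 = 41/1632 + 1617 = 2638985/1632 ≈ 1617.0)
(4775 - 1115)/(K + 4306) = (4775 - 1115)/(2638985/1632 + 4306) = 3660/(9666377/1632) = 3660*(1632/9666377) = 5973120/9666377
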